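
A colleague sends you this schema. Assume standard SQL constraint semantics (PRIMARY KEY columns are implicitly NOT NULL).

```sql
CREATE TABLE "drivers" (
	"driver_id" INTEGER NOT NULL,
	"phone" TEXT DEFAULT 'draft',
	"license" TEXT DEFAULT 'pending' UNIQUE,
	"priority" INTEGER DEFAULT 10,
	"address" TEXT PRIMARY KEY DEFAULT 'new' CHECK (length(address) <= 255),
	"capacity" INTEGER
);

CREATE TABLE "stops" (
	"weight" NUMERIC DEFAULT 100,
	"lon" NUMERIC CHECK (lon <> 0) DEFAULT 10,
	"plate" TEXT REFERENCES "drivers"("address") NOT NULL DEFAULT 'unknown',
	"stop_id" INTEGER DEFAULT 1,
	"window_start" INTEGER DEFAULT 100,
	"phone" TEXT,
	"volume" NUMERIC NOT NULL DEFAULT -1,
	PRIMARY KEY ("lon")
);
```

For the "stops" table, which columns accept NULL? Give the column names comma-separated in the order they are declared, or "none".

- weight: DEFAULT only fills an omitted column; an explicit NULL is still allowed → nullable.
- lon: part of the PRIMARY KEY, which implies NOT NULL → not nullable.
- plate: declared NOT NULL → not nullable.
- stop_id: DEFAULT only fills an omitted column; an explicit NULL is still allowed → nullable.
- window_start: DEFAULT only fills an omitted column; an explicit NULL is still allowed → nullable.
- phone: no NOT NULL constraint applies → nullable.
- volume: declared NOT NULL → not nullable.

weight, stop_id, window_start, phone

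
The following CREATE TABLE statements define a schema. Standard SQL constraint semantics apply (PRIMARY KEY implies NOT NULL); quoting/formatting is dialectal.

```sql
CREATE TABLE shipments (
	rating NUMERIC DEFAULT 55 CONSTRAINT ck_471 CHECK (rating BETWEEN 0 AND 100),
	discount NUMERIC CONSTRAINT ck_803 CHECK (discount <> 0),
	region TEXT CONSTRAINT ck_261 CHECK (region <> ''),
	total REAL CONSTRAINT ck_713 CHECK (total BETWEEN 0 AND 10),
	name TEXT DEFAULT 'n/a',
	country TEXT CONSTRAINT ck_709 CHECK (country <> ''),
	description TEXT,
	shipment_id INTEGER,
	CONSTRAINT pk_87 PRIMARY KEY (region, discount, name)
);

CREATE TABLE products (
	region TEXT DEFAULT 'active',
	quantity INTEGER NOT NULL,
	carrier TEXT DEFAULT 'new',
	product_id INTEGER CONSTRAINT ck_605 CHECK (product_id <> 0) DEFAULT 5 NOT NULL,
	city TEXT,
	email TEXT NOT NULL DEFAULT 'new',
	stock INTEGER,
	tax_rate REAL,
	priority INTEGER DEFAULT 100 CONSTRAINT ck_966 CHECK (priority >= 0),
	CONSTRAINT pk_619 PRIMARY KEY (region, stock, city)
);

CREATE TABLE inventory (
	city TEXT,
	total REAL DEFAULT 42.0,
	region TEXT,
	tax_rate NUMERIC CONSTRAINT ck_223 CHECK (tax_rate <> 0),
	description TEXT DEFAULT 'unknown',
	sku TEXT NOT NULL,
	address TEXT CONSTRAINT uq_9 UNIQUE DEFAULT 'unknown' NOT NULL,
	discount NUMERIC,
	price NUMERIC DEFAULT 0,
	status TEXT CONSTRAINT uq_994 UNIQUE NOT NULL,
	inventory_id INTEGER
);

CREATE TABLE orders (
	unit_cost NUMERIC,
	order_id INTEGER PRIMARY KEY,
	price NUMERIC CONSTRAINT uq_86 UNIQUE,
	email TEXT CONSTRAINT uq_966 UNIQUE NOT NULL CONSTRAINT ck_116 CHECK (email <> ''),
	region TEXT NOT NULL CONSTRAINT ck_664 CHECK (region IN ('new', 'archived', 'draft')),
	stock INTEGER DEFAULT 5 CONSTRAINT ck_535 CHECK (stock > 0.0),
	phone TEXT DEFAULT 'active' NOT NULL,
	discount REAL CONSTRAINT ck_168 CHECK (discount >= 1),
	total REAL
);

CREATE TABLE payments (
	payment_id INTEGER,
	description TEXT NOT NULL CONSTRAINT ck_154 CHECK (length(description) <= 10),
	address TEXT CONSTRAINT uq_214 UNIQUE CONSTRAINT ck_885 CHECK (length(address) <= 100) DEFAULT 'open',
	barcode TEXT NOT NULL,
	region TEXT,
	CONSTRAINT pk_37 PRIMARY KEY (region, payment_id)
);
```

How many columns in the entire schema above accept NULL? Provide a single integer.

22

shipments: 5 nullable (rating, total, country, description, shipment_id — PK (region, discount, name) and explicit NOT NULL columns excluded).
products: 3 nullable (carrier, tax_rate, priority — PK (region, stock, city) and explicit NOT NULL columns excluded).
inventory: 8 nullable (city, total, region, tax_rate, description, discount, price, inventory_id — PK none and explicit NOT NULL columns excluded).
orders: 5 nullable (unit_cost, price, stock, discount, total — PK (order_id) and explicit NOT NULL columns excluded).
payments: 1 nullable (address — PK (region, payment_id) and explicit NOT NULL columns excluded).
Total: 5 + 3 + 8 + 5 + 1 = 22.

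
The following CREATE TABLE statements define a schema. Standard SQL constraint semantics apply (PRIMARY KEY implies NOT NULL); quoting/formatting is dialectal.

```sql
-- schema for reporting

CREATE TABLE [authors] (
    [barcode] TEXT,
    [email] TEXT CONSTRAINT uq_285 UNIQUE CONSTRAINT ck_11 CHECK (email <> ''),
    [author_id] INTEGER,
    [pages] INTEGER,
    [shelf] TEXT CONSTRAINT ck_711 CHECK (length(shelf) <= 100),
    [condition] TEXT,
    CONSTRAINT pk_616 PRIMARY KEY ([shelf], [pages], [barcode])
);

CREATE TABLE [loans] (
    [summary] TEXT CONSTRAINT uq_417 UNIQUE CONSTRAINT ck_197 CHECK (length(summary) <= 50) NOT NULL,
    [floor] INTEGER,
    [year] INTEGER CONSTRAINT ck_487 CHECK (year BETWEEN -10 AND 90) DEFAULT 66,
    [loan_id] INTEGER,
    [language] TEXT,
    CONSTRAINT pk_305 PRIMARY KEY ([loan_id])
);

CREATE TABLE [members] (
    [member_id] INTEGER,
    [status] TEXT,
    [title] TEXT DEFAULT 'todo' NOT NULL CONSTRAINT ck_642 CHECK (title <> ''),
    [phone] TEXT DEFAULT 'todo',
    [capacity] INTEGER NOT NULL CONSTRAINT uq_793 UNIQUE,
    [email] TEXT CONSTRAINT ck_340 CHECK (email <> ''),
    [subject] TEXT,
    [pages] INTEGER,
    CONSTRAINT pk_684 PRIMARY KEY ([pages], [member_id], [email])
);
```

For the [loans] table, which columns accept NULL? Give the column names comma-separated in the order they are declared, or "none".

- summary: declared NOT NULL → not nullable.
- floor: no NOT NULL constraint applies → nullable.
- year: CHECK does not forbid NULL (a CHECK constraint passes when its expression is NULL) → nullable.
- loan_id: part of the PRIMARY KEY, which implies NOT NULL → not nullable.
- language: no NOT NULL constraint applies → nullable.

floor, year, language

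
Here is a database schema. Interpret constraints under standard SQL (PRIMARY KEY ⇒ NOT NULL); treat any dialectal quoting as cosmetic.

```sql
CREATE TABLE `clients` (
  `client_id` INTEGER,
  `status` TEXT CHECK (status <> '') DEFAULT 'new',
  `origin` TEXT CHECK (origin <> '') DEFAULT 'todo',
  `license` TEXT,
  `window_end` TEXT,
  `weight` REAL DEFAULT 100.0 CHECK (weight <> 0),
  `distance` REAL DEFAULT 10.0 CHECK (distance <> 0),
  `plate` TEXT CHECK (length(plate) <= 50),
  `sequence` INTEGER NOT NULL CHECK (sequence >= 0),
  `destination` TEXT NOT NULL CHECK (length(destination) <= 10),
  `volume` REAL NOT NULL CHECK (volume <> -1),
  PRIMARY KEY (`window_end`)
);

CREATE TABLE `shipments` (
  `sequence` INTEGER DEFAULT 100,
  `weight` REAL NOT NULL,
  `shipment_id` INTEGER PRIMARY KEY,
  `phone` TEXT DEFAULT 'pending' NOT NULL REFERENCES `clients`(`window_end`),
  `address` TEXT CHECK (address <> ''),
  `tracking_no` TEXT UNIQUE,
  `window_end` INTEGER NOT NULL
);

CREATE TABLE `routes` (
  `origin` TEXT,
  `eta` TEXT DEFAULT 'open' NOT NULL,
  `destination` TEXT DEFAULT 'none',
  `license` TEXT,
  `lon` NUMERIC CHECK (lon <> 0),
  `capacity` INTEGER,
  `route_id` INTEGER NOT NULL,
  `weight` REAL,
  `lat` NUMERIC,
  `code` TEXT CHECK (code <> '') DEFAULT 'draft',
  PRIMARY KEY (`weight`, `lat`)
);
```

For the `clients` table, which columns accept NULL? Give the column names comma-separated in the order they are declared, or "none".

client_id, status, origin, license, weight, distance, plate

- client_id: no NOT NULL constraint applies → nullable.
- status: CHECK does not forbid NULL (a CHECK constraint passes when its expression is NULL) → nullable.
- origin: CHECK does not forbid NULL (a CHECK constraint passes when its expression is NULL) → nullable.
- license: no NOT NULL constraint applies → nullable.
- window_end: part of the PRIMARY KEY, which implies NOT NULL → not nullable.
- weight: CHECK does not forbid NULL (a CHECK constraint passes when its expression is NULL) → nullable.
- distance: CHECK does not forbid NULL (a CHECK constraint passes when its expression is NULL) → nullable.
- plate: CHECK does not forbid NULL (a CHECK constraint passes when its expression is NULL) → nullable.
- sequence: declared NOT NULL → not nullable.
- destination: declared NOT NULL → not nullable.
- volume: declared NOT NULL → not nullable.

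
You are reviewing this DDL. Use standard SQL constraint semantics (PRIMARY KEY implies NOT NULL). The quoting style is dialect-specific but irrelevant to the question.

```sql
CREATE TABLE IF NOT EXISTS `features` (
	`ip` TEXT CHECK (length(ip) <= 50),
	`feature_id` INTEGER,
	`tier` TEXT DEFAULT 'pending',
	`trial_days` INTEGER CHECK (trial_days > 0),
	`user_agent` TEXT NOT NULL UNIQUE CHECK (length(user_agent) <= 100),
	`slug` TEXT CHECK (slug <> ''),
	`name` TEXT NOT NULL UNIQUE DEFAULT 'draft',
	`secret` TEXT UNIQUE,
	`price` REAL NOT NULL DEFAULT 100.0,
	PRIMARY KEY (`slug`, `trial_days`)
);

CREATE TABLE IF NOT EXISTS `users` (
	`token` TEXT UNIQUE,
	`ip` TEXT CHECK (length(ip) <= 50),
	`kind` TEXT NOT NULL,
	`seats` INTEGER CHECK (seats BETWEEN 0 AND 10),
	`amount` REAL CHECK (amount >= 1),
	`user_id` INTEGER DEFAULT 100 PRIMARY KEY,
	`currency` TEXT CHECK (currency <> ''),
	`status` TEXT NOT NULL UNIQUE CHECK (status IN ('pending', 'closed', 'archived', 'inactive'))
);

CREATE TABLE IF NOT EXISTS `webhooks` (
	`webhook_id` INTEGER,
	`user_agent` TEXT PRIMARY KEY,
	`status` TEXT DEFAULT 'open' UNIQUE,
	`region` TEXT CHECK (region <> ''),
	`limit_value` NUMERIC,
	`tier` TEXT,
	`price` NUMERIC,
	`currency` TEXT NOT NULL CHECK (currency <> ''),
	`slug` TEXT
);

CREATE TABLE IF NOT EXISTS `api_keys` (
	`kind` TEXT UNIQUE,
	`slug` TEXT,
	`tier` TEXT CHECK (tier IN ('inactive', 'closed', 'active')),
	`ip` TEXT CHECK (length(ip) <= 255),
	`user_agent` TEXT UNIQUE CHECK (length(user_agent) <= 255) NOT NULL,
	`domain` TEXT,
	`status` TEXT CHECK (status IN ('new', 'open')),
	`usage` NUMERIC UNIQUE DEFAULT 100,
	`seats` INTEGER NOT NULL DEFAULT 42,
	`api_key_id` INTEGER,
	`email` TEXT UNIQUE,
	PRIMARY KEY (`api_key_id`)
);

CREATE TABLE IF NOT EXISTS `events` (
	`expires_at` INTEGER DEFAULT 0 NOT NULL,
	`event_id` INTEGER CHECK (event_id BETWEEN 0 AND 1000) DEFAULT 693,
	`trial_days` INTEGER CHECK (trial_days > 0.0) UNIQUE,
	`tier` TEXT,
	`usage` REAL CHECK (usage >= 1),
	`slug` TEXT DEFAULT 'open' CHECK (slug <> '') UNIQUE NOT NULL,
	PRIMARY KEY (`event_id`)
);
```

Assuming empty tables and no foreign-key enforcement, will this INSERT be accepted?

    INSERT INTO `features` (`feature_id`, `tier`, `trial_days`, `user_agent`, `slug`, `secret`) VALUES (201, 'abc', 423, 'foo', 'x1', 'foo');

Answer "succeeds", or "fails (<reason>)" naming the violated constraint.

succeeds

NOT NULL columns: name defaults to 'draft'; price defaults to 100.0; slug is supplied; trial_days is supplied; user_agent is supplied.
CHECK constraints: 423 satisfies (trial_days > 0); 'foo' satisfies (length(user_agent) <= 100); 'x1' satisfies (slug <> '').
No constraint is violated.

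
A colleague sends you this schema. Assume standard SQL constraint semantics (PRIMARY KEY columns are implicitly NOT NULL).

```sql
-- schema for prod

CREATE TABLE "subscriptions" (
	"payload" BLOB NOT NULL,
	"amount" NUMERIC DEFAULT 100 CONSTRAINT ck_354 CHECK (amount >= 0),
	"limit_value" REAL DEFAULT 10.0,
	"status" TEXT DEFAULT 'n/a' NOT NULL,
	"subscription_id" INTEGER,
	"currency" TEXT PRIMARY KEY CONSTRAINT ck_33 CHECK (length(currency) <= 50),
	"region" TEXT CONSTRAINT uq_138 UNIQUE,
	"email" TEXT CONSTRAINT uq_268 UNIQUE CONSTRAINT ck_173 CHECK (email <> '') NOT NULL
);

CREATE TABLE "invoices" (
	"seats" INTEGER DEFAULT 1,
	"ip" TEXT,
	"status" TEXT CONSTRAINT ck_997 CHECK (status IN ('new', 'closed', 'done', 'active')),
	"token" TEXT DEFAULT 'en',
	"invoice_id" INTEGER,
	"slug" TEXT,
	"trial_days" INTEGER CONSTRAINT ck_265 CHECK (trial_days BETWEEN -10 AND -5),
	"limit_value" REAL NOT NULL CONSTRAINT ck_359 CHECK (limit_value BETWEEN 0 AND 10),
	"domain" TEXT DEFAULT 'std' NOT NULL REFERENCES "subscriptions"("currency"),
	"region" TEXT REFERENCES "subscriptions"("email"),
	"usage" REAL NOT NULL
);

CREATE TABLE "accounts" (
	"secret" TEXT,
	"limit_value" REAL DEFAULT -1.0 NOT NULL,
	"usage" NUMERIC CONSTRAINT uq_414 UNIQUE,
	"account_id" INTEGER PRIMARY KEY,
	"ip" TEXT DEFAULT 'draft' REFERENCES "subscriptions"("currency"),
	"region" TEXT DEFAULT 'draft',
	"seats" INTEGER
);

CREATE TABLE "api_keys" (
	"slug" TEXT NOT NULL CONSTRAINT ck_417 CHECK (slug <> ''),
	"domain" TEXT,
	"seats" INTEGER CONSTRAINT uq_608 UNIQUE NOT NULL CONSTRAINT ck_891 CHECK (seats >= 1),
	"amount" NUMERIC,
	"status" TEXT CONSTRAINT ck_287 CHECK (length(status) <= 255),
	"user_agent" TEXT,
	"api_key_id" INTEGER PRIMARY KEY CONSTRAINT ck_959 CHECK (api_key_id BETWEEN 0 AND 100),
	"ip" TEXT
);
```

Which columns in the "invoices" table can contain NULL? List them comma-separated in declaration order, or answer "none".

seats, ip, status, token, invoice_id, slug, trial_days, region

- seats: DEFAULT only fills an omitted column; an explicit NULL is still allowed → nullable.
- ip: no NOT NULL constraint applies → nullable.
- status: CHECK does not forbid NULL (a CHECK constraint passes when its expression is NULL) → nullable.
- token: DEFAULT only fills an omitted column; an explicit NULL is still allowed → nullable.
- invoice_id: no NOT NULL constraint applies → nullable.
- slug: no NOT NULL constraint applies → nullable.
- trial_days: CHECK does not forbid NULL (a CHECK constraint passes when its expression is NULL) → nullable.
- limit_value: declared NOT NULL → not nullable.
- domain: declared NOT NULL → not nullable.
- region: a foreign key column may be NULL unless separately constrained → nullable.
- usage: declared NOT NULL → not nullable.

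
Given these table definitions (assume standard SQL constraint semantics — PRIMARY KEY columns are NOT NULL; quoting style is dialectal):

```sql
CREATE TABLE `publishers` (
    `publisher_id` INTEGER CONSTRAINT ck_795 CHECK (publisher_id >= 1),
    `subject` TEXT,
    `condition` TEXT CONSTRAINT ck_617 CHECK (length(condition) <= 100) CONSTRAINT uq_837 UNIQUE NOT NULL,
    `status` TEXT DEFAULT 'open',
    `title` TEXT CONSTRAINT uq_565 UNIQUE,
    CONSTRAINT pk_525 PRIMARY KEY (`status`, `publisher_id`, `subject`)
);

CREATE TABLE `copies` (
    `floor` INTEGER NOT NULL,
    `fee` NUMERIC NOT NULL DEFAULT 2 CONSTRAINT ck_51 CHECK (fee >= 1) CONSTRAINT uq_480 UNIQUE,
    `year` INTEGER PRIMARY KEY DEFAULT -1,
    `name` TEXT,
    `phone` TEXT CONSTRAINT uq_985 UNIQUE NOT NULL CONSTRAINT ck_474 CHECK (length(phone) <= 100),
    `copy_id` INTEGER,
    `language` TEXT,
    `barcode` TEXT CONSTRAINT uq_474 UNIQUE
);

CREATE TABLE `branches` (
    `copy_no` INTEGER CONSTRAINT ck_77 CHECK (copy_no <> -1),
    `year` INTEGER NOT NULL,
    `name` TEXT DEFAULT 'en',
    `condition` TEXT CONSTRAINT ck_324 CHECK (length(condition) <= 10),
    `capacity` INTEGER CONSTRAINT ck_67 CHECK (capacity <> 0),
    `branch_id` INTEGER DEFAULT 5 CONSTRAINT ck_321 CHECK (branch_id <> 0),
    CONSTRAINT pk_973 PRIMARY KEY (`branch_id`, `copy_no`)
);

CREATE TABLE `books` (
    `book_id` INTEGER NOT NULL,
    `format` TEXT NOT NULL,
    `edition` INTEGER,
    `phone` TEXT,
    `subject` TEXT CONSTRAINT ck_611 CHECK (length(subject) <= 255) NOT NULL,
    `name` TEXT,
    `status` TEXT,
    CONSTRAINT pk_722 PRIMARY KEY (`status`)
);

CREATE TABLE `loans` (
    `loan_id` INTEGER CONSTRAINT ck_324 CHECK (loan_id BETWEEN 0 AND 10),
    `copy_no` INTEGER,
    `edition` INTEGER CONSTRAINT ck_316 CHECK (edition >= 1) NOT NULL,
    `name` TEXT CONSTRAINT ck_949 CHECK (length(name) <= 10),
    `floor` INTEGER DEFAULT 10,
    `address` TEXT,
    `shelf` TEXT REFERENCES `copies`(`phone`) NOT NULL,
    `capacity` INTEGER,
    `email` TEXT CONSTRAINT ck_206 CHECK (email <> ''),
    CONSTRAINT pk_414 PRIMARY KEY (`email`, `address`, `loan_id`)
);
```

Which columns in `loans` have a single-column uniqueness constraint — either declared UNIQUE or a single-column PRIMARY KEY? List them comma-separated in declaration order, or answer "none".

none

- loan_id: part of a composite PRIMARY KEY — only the tuple is unique, not this column on its own.
- copy_no: no UNIQUE or single-column PK constraint.
- edition: no UNIQUE or single-column PK constraint.
- name: no UNIQUE or single-column PK constraint.
- floor: no UNIQUE or single-column PK constraint.
- address: part of a composite PRIMARY KEY — only the tuple is unique, not this column on its own.
- shelf: no UNIQUE or single-column PK constraint.
- capacity: no UNIQUE or single-column PK constraint.
- email: part of a composite PRIMARY KEY — only the tuple is unique, not this column on its own.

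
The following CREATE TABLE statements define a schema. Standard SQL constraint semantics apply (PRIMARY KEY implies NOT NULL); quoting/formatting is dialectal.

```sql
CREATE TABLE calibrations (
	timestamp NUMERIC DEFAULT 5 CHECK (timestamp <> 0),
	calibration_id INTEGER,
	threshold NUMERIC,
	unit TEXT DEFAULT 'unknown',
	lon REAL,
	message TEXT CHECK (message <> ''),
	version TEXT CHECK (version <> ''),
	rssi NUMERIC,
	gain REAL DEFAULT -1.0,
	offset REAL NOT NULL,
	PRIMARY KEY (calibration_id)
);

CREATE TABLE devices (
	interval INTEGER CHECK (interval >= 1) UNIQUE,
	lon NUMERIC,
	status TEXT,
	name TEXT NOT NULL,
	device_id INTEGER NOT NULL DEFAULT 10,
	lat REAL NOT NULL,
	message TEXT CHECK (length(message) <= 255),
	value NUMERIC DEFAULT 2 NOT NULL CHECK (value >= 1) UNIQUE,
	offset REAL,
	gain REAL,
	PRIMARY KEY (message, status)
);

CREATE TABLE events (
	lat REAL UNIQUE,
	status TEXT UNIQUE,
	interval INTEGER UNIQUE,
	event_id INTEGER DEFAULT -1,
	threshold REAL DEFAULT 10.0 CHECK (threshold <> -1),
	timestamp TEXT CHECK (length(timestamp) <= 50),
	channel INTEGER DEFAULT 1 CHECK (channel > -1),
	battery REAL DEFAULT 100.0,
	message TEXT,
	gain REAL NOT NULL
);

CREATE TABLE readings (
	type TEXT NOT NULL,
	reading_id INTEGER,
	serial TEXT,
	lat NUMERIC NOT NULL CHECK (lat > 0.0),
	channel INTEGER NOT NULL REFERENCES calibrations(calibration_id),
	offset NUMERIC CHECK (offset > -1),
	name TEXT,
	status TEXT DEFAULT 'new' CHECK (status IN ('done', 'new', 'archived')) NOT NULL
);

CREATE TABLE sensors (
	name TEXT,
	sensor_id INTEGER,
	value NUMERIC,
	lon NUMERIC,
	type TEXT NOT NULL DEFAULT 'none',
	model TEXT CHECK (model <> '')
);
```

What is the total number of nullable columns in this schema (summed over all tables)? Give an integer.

calibrations: 8 nullable (timestamp, threshold, unit, lon, message, version, rssi, gain — PK (calibration_id) and explicit NOT NULL columns excluded).
devices: 4 nullable (interval, lon, offset, gain — PK (message, status) and explicit NOT NULL columns excluded).
events: 9 nullable (lat, status, interval, event_id, threshold, timestamp, channel, battery, message — PK none and explicit NOT NULL columns excluded).
readings: 4 nullable (reading_id, serial, offset, name — PK none and explicit NOT NULL columns excluded).
sensors: 5 nullable (name, sensor_id, value, lon, model — PK none and explicit NOT NULL columns excluded).
Total: 8 + 4 + 9 + 4 + 5 = 30.

30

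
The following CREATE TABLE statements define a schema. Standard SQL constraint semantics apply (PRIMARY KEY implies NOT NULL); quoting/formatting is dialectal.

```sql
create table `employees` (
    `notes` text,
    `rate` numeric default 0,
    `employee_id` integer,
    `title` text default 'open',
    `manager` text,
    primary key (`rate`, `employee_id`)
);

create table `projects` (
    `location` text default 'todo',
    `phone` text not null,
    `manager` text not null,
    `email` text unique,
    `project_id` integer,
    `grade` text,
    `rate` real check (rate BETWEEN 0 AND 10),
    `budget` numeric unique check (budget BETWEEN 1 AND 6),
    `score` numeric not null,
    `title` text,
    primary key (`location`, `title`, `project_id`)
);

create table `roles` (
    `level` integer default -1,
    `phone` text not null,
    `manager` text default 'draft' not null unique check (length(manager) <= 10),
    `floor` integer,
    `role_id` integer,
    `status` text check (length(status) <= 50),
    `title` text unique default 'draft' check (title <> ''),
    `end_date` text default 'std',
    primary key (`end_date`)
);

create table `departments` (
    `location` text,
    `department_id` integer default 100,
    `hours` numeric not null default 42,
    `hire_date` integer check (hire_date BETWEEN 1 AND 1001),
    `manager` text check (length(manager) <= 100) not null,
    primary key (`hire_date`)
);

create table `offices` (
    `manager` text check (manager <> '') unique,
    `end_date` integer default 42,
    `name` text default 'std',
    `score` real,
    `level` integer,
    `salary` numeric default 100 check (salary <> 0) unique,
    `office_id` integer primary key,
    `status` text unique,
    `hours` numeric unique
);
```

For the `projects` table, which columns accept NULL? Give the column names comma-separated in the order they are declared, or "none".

- location: part of the PRIMARY KEY, which implies NOT NULL → not nullable.
- phone: declared NOT NULL → not nullable.
- manager: declared NOT NULL → not nullable.
- email: UNIQUE does not imply NOT NULL → nullable.
- project_id: part of the PRIMARY KEY, which implies NOT NULL → not nullable.
- grade: no NOT NULL constraint applies → nullable.
- rate: CHECK does not forbid NULL (a CHECK constraint passes when its expression is NULL) → nullable.
- budget: CHECK does not forbid NULL (a CHECK constraint passes when its expression is NULL) → nullable.
- score: declared NOT NULL → not nullable.
- title: part of the PRIMARY KEY, which implies NOT NULL → not nullable.

email, grade, rate, budget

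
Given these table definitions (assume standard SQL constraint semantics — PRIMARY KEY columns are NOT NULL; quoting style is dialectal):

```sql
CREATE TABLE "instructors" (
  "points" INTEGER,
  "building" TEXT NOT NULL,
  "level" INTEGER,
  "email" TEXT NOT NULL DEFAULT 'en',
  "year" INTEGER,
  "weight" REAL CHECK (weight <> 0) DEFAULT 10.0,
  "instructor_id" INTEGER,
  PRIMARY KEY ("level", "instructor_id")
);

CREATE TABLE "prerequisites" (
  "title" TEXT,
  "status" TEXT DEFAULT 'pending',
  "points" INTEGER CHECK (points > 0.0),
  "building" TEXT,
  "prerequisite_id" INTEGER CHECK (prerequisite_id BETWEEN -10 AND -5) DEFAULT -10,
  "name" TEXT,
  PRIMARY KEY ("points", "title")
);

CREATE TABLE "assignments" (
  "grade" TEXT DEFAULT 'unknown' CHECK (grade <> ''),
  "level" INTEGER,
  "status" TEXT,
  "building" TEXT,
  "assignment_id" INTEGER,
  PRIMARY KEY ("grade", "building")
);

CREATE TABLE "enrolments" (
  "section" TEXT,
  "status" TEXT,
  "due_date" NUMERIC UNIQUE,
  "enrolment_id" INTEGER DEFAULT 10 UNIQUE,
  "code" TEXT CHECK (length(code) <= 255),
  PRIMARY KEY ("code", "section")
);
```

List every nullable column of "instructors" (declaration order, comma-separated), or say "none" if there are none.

points, year, weight

- points: no NOT NULL constraint applies → nullable.
- building: declared NOT NULL → not nullable.
- level: part of the PRIMARY KEY, which implies NOT NULL → not nullable.
- email: declared NOT NULL → not nullable.
- year: no NOT NULL constraint applies → nullable.
- weight: CHECK does not forbid NULL (a CHECK constraint passes when its expression is NULL) → nullable.
- instructor_id: part of the PRIMARY KEY, which implies NOT NULL → not nullable.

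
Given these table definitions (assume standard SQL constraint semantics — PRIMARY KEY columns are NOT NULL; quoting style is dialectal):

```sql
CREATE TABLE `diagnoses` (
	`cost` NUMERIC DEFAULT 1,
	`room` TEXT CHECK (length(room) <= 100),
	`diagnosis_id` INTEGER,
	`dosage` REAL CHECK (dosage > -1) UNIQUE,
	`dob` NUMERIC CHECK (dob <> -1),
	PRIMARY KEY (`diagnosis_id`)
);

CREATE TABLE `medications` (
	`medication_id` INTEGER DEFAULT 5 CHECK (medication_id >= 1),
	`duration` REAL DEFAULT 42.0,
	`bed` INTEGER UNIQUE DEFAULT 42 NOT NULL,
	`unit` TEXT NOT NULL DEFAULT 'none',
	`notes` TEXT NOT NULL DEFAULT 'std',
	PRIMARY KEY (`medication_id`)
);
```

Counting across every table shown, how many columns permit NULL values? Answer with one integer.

diagnoses: 4 nullable (cost, room, dosage, dob — PK (diagnosis_id) and explicit NOT NULL columns excluded).
medications: 1 nullable (duration — PK (medication_id) and explicit NOT NULL columns excluded).
Total: 4 + 1 = 5.

5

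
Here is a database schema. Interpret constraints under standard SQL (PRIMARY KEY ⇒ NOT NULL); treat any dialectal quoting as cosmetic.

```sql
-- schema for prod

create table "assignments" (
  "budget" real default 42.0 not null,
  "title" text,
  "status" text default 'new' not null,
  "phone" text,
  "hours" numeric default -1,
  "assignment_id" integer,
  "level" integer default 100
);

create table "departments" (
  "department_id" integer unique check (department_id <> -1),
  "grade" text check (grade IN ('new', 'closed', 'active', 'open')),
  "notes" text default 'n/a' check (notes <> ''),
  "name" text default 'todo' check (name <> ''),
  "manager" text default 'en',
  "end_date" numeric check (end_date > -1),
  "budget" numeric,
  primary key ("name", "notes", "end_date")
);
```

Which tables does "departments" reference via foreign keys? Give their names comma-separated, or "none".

none

No column in departments has a REFERENCES clause.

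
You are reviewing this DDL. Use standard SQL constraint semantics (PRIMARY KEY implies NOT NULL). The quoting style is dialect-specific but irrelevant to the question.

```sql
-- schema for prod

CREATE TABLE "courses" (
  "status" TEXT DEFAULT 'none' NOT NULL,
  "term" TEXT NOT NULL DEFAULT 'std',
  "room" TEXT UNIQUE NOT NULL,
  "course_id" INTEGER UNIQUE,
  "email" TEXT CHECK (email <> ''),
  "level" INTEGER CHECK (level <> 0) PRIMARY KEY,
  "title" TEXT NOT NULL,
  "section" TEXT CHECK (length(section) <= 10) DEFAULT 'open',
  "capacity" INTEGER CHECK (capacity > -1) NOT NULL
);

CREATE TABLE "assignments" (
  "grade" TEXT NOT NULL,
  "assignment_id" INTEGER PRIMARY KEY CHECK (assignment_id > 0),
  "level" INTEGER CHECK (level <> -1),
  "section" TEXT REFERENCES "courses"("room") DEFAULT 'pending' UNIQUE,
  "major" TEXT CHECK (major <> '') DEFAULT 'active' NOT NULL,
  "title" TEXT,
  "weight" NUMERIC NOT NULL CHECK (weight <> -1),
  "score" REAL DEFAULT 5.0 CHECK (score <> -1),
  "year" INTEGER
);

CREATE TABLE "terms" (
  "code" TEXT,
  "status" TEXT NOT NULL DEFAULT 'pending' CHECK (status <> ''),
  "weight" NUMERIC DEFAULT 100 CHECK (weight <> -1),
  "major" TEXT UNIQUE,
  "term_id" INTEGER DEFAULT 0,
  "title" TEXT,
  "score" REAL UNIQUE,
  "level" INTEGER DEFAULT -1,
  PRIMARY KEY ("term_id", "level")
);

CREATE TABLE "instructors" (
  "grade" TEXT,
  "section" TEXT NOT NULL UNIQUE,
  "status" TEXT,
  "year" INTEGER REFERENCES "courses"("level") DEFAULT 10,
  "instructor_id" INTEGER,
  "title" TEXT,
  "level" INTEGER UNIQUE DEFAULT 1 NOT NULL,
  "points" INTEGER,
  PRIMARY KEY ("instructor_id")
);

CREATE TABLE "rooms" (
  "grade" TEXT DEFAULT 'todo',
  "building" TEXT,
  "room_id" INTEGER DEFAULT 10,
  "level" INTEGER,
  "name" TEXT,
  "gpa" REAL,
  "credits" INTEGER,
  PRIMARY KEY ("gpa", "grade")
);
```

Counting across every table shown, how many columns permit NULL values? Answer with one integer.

23

courses: 3 nullable (course_id, email, section — PK (level) and explicit NOT NULL columns excluded).
assignments: 5 nullable (level, section, title, score, year — PK (assignment_id) and explicit NOT NULL columns excluded).
terms: 5 nullable (code, weight, major, title, score — PK (term_id, level) and explicit NOT NULL columns excluded).
instructors: 5 nullable (grade, status, year, title, points — PK (instructor_id) and explicit NOT NULL columns excluded).
rooms: 5 nullable (building, room_id, level, name, credits — PK (gpa, grade) and explicit NOT NULL columns excluded).
Total: 3 + 5 + 5 + 5 + 5 = 23.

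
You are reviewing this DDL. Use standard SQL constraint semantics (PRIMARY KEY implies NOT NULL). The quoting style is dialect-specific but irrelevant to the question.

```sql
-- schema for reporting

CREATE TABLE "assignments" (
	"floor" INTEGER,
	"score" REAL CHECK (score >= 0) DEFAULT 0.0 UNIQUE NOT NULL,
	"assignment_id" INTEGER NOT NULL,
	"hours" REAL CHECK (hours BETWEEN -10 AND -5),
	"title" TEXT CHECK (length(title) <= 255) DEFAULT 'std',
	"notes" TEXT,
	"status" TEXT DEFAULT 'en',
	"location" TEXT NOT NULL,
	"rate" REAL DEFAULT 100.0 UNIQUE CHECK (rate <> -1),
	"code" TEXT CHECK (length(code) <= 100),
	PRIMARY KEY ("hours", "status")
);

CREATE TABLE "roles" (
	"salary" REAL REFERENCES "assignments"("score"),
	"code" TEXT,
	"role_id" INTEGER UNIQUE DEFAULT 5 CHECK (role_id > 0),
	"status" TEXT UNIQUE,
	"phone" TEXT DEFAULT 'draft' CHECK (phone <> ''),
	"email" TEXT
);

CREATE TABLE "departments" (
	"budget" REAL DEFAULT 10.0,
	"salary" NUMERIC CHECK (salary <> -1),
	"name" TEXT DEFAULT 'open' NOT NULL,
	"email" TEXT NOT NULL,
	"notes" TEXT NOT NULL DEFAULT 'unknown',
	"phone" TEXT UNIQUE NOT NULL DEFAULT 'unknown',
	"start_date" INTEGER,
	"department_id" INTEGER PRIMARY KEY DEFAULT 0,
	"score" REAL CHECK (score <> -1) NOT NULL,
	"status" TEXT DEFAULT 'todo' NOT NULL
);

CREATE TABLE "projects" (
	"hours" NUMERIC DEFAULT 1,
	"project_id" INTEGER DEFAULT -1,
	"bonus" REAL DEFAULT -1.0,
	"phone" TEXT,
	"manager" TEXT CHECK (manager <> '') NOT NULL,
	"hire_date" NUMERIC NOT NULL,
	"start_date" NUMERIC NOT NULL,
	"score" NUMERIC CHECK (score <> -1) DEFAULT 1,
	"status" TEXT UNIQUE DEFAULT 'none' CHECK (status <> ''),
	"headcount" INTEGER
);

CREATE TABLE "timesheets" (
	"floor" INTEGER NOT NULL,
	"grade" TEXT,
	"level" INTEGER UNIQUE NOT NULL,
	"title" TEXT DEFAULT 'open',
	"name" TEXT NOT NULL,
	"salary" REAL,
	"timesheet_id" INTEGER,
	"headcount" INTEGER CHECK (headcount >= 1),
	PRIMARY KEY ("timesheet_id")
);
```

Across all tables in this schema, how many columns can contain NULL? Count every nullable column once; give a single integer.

25

assignments: 5 nullable (floor, title, notes, rate, code — PK (hours, status) and explicit NOT NULL columns excluded).
roles: 6 nullable (salary, code, role_id, status, phone, email — PK none and explicit NOT NULL columns excluded).
departments: 3 nullable (budget, salary, start_date — PK (department_id) and explicit NOT NULL columns excluded).
projects: 7 nullable (hours, project_id, bonus, phone, score, status, headcount — PK none and explicit NOT NULL columns excluded).
timesheets: 4 nullable (grade, title, salary, headcount — PK (timesheet_id) and explicit NOT NULL columns excluded).
Total: 5 + 6 + 3 + 7 + 4 = 25.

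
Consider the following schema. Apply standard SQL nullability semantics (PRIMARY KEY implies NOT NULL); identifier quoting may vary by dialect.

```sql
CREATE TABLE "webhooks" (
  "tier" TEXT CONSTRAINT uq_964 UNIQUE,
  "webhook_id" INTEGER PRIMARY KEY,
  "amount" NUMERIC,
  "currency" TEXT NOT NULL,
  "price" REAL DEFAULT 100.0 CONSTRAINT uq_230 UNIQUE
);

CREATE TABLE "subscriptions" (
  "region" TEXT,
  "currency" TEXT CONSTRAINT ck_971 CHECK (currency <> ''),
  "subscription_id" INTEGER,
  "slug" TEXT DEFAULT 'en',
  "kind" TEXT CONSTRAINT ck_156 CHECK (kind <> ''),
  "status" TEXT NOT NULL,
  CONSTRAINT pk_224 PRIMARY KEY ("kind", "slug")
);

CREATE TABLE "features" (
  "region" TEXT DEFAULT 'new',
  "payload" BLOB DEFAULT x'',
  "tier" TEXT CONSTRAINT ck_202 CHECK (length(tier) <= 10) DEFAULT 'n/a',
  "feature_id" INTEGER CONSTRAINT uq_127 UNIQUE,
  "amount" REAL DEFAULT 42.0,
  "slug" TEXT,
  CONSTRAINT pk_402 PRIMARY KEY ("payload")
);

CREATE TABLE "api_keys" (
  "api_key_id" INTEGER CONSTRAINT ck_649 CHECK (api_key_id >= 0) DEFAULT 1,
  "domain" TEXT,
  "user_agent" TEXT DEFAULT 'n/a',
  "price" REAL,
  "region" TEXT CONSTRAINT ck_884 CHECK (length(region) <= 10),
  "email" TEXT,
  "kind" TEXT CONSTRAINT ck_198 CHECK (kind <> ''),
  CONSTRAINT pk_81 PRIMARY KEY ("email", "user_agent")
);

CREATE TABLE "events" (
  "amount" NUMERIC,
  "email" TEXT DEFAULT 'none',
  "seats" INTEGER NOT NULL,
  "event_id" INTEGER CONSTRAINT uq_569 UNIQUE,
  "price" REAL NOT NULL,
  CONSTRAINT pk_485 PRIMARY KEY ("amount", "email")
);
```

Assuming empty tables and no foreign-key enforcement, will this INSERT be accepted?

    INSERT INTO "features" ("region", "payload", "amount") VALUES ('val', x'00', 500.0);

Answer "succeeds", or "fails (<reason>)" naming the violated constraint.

succeeds

NOT NULL columns: payload is supplied.
No constraint is violated.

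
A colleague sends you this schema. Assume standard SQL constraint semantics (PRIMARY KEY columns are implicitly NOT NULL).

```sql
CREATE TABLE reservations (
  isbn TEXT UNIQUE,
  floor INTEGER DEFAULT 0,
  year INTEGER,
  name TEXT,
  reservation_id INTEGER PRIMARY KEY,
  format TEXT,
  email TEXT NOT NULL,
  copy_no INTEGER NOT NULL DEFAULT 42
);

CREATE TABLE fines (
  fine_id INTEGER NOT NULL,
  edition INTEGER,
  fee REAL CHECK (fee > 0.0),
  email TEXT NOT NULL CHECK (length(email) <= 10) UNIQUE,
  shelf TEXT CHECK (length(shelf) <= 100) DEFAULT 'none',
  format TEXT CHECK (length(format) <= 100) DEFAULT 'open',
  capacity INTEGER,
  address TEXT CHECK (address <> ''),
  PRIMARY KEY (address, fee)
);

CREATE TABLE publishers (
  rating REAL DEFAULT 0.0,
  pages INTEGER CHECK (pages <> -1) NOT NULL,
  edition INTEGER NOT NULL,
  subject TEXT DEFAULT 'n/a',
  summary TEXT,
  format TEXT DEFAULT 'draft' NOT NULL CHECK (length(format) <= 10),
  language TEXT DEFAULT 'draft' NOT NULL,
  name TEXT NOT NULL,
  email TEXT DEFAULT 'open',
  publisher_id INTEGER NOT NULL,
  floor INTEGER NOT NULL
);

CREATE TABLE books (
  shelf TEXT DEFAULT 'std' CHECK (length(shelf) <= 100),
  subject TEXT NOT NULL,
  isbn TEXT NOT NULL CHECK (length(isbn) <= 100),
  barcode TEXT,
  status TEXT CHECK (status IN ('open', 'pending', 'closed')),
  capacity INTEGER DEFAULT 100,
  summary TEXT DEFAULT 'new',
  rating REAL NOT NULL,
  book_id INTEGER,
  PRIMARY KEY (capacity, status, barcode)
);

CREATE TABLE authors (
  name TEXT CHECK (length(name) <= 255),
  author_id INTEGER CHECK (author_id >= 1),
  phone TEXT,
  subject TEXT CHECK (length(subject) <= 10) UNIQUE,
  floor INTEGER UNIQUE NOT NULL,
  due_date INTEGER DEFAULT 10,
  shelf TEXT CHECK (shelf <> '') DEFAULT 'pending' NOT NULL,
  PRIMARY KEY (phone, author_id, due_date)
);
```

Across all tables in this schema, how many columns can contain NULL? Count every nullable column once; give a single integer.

18

reservations: 5 nullable (isbn, floor, year, name, format — PK (reservation_id) and explicit NOT NULL columns excluded).
fines: 4 nullable (edition, shelf, format, capacity — PK (address, fee) and explicit NOT NULL columns excluded).
publishers: 4 nullable (rating, subject, summary, email — PK none and explicit NOT NULL columns excluded).
books: 3 nullable (shelf, summary, book_id — PK (capacity, status, barcode) and explicit NOT NULL columns excluded).
authors: 2 nullable (name, subject — PK (phone, author_id, due_date) and explicit NOT NULL columns excluded).
Total: 5 + 4 + 4 + 3 + 2 = 18.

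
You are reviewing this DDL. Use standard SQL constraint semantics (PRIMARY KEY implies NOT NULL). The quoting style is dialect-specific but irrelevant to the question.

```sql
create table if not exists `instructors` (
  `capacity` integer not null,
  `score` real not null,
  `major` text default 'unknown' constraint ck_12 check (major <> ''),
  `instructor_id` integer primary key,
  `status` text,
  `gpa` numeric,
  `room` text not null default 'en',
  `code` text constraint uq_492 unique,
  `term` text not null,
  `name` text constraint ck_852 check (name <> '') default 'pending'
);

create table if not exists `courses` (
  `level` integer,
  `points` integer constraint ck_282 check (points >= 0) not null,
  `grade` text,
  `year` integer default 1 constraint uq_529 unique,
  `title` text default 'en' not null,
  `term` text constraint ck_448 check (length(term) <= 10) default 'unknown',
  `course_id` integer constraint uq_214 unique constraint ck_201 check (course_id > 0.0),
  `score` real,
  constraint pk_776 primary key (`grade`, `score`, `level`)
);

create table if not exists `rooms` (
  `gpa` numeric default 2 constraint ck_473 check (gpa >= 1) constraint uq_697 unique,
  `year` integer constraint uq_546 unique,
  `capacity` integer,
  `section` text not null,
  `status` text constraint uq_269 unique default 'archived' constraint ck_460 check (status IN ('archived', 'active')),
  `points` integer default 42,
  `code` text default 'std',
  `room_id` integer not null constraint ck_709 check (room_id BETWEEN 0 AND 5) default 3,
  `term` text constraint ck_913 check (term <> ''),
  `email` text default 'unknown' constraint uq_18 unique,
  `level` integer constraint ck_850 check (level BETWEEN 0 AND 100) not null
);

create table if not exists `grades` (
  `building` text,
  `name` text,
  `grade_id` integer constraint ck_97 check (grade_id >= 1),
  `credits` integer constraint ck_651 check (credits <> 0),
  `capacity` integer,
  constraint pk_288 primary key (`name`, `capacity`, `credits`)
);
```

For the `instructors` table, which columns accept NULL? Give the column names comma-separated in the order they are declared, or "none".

- capacity: declared NOT NULL → not nullable.
- score: declared NOT NULL → not nullable.
- major: CHECK does not forbid NULL (a CHECK constraint passes when its expression is NULL) → nullable.
- instructor_id: part of the PRIMARY KEY, which implies NOT NULL → not nullable.
- status: no NOT NULL constraint applies → nullable.
- gpa: no NOT NULL constraint applies → nullable.
- room: declared NOT NULL → not nullable.
- code: UNIQUE does not imply NOT NULL → nullable.
- term: declared NOT NULL → not nullable.
- name: CHECK does not forbid NULL (a CHECK constraint passes when its expression is NULL) → nullable.

major, status, gpa, code, name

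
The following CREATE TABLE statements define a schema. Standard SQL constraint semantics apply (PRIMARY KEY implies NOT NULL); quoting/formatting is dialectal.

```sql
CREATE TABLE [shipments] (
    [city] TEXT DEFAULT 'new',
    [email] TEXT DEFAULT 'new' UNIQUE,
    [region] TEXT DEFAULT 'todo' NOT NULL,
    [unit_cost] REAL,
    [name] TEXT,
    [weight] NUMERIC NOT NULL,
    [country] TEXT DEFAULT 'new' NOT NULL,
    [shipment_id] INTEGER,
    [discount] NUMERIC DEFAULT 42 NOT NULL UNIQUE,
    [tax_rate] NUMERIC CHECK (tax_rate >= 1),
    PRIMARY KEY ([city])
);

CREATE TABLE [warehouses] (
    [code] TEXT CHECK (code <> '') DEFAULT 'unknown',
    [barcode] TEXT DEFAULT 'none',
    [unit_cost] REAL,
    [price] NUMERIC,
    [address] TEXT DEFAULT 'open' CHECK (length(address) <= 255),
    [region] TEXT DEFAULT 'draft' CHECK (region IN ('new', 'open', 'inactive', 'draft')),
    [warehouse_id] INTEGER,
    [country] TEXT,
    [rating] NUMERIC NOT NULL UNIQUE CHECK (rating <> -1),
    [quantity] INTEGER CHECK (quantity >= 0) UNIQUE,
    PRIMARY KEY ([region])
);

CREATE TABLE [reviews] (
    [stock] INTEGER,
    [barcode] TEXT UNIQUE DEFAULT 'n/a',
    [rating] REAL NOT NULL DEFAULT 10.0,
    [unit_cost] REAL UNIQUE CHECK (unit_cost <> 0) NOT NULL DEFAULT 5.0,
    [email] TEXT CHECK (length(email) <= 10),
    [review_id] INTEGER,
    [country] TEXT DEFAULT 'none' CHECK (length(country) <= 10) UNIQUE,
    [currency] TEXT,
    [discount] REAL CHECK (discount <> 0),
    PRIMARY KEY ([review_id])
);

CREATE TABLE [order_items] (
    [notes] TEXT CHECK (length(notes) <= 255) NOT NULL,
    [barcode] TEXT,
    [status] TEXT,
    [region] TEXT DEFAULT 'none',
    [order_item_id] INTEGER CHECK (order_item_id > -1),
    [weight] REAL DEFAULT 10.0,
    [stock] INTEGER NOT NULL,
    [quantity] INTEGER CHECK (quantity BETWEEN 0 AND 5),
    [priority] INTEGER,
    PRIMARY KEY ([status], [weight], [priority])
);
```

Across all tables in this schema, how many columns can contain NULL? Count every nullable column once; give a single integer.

shipments: 5 nullable (email, unit_cost, name, shipment_id, tax_rate — PK (city) and explicit NOT NULL columns excluded).
warehouses: 8 nullable (code, barcode, unit_cost, price, address, warehouse_id, country, quantity — PK (region) and explicit NOT NULL columns excluded).
reviews: 6 nullable (stock, barcode, email, country, currency, discount — PK (review_id) and explicit NOT NULL columns excluded).
order_items: 4 nullable (barcode, region, order_item_id, quantity — PK (status, weight, priority) and explicit NOT NULL columns excluded).
Total: 5 + 8 + 6 + 4 = 23.

23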